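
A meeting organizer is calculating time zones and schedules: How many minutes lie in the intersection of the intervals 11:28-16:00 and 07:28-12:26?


Interval A: [688, 960] minutes from midnight
Interval B: [448, 746] minutes from midnight
Overlap start = max(688, 448) = 688
Overlap end = min(960, 746) = 746
Overlap = 746 - 688 = 58 minutes

58


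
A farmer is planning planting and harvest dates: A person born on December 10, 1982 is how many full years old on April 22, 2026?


Birth: 1982-12-10
Reference: 2026-04-22
Year difference: 2026 - 1982 = 44
Has birthday (12-10) occurred by 04-22? No
Birthday not yet reached this year -> subtract 1
Age in full years: 43

43


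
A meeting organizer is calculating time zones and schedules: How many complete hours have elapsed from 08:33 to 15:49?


Start: 08:33
End: 15:49
Hour difference: 15 - 8 = 7 hours
Minute difference: 49 - 33 = 16 minutes
Total minutes: 436
Complete hours: 436 / 60 = 7 (remainder 16)

7


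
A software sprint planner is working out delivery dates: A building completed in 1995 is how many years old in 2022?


Birth year: 1995
Current year: 2022
Age = current year - birth year
Age = 2022 - 1995 = 27

27


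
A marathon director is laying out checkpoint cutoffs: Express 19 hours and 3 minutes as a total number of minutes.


Hours: 19
Extra minutes: 3
Minutes per hour: 60
Hours to minutes: 19 x 60 = 1140
Total: 1140 + 3 = 1143

1143


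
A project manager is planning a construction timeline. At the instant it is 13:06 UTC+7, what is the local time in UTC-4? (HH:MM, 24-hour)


Local time: 13:06 at UTC+7 (offset 7h)
Target zone: UTC-4 (offset -4h)
Difference: -4 - (7) = -11 hours
Calculation: 13 + (-11) = 2
Result: 02:06

02:06


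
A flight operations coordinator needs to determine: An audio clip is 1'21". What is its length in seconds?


Minutes: 1
Seconds: 21
Convert minutes to seconds: 1 x 60 = 60
Add remaining seconds: 60 + 21 = 81

81


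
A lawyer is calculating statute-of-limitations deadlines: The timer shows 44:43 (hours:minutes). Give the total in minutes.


Hours: 44
Minutes: 43
Convert hours to minutes: 44 x 60 = 2640
Add remaining minutes: 2640 + 43 = 2683

2683


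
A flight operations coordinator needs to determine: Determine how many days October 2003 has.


Month: October
Year: 2003
October is a 31-day month
Total: 31 days

31


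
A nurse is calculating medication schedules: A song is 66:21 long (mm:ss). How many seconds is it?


Minutes: 66
Extra seconds: 21
Seconds per minute: 60
Minutes to seconds: 66 x 60 = 3960
Total: 3960 + 21 = 3981

3981


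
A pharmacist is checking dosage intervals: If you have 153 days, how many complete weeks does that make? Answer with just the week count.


Total days: 153
Days per week: 7
Division: 153 / 7 = 21 remainder 6
Complete weeks: 21
Remaining days: 6

21


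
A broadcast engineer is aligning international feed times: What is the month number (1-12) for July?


Calendar month order:
6. June
7. July <--
8. August
July is month number 7

7


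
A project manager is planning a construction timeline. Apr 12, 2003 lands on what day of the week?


Date: 2003-04-12
January 1, 2003 is a Wednesday
Day of year: 102
Offset from Jan 1: 101 days
101 mod 7 = 3
Result: Saturday

Saturday


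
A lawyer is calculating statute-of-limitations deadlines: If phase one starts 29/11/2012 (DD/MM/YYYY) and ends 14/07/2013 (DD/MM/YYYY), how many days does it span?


Start date: 2012-11-29
End date: 2013-07-14
Nov 2012: +2 days
Dec 2012: +31 days
Jan 2013: +31 days
... (6 more months)
Total: 227 days

227


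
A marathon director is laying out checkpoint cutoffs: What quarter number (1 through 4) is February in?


Month: February (month 2)
Q1: January-March (months 1-3)
Q2: April-June (months 4-6)
Q3: July-September (months 7-9)
Q4: October-December (months 10-12)
Month 2 falls in Q1

1


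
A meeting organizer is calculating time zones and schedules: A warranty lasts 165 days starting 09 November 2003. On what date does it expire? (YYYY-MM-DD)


Start: 2003-11-09
Adding 165 days
Days remaining in November: 21
After November: 144 days still to add
December 2003: 31 days, 113 remaining
January 2004: 31 days, 82 remaining
February 2004: 29 days, 53 remaining
March 2004: 31 days, 22 remaining
Result: 2004-04-22

2004-04-22


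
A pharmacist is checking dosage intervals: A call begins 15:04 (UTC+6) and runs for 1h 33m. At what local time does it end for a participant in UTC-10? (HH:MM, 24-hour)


Start: 15:04 in UTC+6
Step 1 - add duration:
  minutes: 4 + 33 = 37
  hours: 15 + 1 + 0 = 16
  end in UTC+6: 16:37
Step 2 - convert UTC+6 -> UTC-10:
  offset difference: -10 - (6) = -16 hours
  16 + (-16) = 0 -> mod 24 = 0
Result: 00:37 in UTC-10

00:37


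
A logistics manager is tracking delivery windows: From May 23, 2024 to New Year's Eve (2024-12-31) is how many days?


Start: May 23, 2024
End: December 31, 2024
Days left in May: 8
June: 30
July: 31
August: 31
September: 30
... plus remaining months
Sum of remaining months: 214
Total: 8 + 214 = 222

222


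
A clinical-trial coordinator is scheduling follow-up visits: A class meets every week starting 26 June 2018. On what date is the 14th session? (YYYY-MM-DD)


First occurrence: 2018-06-26 (occurrence 1)
Each occurrence is 7 days after the previous.
Occurrence 14 is 13 weeks after the first.
13 weeks = 91 days
2018-06-26 + 91 days = 2018-09-25

2018-09-25


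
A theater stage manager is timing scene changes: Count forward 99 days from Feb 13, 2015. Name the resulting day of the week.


Start: 2015-02-13 (Friday)
Step 1 - find target date: add 99 days
  2015-02-13 + 99 days = 2015-05-23
Step 2 - day of week:
  99 mod 7 = 1
  Friday + 1 days -> Saturday
Result: Saturday (2015-05-23)

Saturday


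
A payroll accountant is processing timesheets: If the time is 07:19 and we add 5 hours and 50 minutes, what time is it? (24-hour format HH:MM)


Start time: 07:19
Adding: 5 hours 50 minutes
Minutes: 19 + 50 = 69
Minute overflow: 69 >= 60, so carry 1 hour, minutes = 9
Hours: 7 + 5 + 1 = 13
Result: 13:09

13:09


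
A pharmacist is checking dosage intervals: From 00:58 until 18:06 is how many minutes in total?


Start time: 00:58 = 58 minutes from midnight
End time: 18:06 = 1086 minutes from midnight
Difference: 1086 - 58 = 1028 minutes
That is 17 hours and 8 minutes

1028


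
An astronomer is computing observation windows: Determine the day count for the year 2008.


Year: 2008
Check leap year rules:
Divisible by 4? Yes
Divisible by 100? No
2008 is a leap year
Days: 366

366


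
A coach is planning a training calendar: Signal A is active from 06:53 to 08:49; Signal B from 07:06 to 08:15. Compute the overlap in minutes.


Interval A: [413, 529] minutes from midnight
Interval B: [426, 495] minutes from midnight
Overlap start = max(413, 426) = 426
Overlap end = min(529, 495) = 495
Overlap = 495 - 426 = 69 minutes

69


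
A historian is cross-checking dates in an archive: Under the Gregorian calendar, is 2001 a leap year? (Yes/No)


Year: 2001
Divisible by 4? 2001 / 4 = 500.25 -> No
Not divisible by 4, so NOT a leap year

No


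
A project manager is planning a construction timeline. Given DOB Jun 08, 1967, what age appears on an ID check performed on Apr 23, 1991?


Birth: 1967-06-08
Reference: 1991-04-23
Year difference: 1991 - 1967 = 24
Has birthday (06-08) occurred by 04-23? No
Birthday not yet reached this year -> subtract 1
Age in full years: 23

23


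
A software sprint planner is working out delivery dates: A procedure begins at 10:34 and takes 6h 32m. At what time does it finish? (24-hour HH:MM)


Start time: 10:34
Adding: 6 hours 32 minutes
Minutes: 34 + 32 = 66
Minute overflow: 66 >= 60, so carry 1 hour, minutes = 6
Hours: 10 + 6 + 1 = 17
Result: 17:06

17:06


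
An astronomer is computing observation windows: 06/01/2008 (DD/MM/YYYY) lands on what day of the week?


Date: 2008-01-06
January 1, 2008 is a Tuesday
Day of year: 6
Offset from Jan 1: 5 days
5 mod 7 = 5
Result: Sunday

Sunday


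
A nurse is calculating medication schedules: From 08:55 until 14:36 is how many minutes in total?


Start time: 08:55 = 535 minutes from midnight
End time: 14:36 = 876 minutes from midnight
Difference: 876 - 535 = 341 minutes
That is 5 hours and 41 minutes

341


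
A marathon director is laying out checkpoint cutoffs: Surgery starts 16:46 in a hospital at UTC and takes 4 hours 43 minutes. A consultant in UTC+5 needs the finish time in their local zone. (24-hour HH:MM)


Start: 16:46 in UTC
Step 1 - add duration:
  minutes: 46 + 43 = 89 (carry 1h)
  hours: 16 + 4 + 1 = 21
  end in UTC: 21:29
Step 2 - convert UTC -> UTC+5:
  offset difference: 5 - (0) = 5 hours
  21 + (5) = 26 -> mod 24 = 2
Result: 02:29 in UTC+5

02:29


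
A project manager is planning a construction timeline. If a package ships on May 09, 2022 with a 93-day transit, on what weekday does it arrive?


Start: 2022-05-09 (Monday)
Step 1 - find target date: add 93 days
  2022-05-09 + 93 days = 2022-08-10
Step 2 - day of week:
  93 mod 7 = 2
  Monday + 2 days -> Wednesday
Result: Wednesday (2022-08-10)

Wednesday


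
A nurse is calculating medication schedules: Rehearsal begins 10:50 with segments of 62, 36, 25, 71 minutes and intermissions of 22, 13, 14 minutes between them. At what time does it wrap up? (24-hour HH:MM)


Start: 10:50 = 650 min from midnight
  after task 1 (62 min): 11:52
  after break (22 min): 12:14
  after task 2 (36 min): 12:50
  after break (13 min): 13:03
  after task 3 (25 min): 13:28
  after break (14 min): 13:42
  after task 4 (71 min): 14:53
Total elapsed: 243 minutes
End time: 14:53

14:53


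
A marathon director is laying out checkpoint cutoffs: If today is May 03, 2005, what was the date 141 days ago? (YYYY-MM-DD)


Start: 2005-05-03
Subtracting 141 days
Days already passed in May: 3
After going back through May: 138 more days to subtract
April 2005: 30 days, 108 remaining
March 2005: 31 days, 77 remaining
February 2005: 28 days, 49 remaining
January 2005: 31 days, 18 remaining
Result: 2004-12-13

2004-12-13


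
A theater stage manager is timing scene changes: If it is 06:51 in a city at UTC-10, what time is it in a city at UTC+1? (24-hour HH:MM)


Local time: 06:51 at UTC-10 (offset -10h)
Target zone: UTC+1 (offset 1h)
Difference: 1 - (-10) = 11 hours
Calculation: 6 + (11) = 17
Result: 17:51

17:51


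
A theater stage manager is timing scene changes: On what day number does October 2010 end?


Month: October
Year: 2010
October is a 31-day month
Total: 31 days

31


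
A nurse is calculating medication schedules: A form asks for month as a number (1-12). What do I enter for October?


Calendar month order:
9. September
10. October <--
11. November
October is month number 10

10


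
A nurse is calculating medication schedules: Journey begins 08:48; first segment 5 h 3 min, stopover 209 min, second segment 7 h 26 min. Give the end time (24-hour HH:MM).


Depart: 08:48
Leg 1: +303 min -> 13:51
Layover: +209 min -> 17:20
Leg 2: +446 min -> 00:46
Total travel: 958 minutes = 15h 58m
Arrival: 00:46

00:46


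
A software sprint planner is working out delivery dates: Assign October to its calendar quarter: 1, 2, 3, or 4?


Month: October (month 10)
Q1: January-March (months 1-3)
Q2: April-June (months 4-6)
Q3: July-September (months 7-9)
Q4: October-December (months 10-12)
Month 10 falls in Q4

4


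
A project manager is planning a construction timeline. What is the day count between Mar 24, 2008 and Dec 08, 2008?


Start date: 2008-03-24
End date: 2008-12-08
Mar 2008: +8 days
Apr 2008: +30 days
May 2008: +31 days
... (7 more months)
Total: 259 days

259


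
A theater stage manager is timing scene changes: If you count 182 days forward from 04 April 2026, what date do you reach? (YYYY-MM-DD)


Start: 2026-04-04
Adding 182 days
Days remaining in April: 26
After April: 156 days still to add
May 2026: 31 days, 125 remaining
June 2026: 30 days, 95 remaining
July 2026: 31 days, 64 remaining
August 2026: 31 days, 33 remaining
Result: 2026-10-03

2026-10-03


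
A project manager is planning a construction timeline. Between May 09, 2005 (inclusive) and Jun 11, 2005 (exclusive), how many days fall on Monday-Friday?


Start: 2005-05-09 (Monday)
End (exclusive): 2005-06-11 (Saturday)
Total calendar days: 33
Full weeks: 33 // 7 = 4 -> 20 weekdays
Remaining 5 days starting on Monday:
  Mon(w), Tue(w), Wed(w), Thu(w), Fri(w) -> 5 weekdays
Total business days: 20 + 5 = 25

25


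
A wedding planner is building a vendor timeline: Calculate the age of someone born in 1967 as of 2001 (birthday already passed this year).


Birth year: 1967
Current year: 2001
Age = current year - birth year
Age = 2001 - 1967 = 34

34


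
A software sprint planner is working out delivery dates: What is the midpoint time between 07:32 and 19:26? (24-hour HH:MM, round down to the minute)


Start time: 07:32 = 452 minutes from midnight
End time: 19:26 = 1166 minutes from midnight
Sum: 452 + 1166 = 1618
Midpoint: 1618 / 2 = 809 minutes
Convert: 809 / 60 = 13 hours, 29 minutes
Result: 13:29

13:29


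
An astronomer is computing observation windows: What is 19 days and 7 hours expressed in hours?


Days: 19
Extra hours: 7
Hours per day: 24
Days to hours: 19 x 24 = 456
Total: 456 + 7 = 463

463


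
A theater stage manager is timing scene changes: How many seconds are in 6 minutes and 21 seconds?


Minutes: 6
Extra seconds: 21
Seconds per minute: 60
Minutes to seconds: 6 x 60 = 360
Total: 360 + 21 = 381

381


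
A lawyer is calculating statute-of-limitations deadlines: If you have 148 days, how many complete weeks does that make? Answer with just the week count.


Total days: 148
Days per week: 7
Division: 148 / 7 = 21 remainder 1
Complete weeks: 21
Remaining days: 1

21


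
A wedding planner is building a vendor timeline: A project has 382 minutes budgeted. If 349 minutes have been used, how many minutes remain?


Total budget: 382 minutes
Time used: 349 minutes
Remaining: 382 - 349 = 33 minutes
Percent used: 91.4%
Percent remaining: 8.6%

33


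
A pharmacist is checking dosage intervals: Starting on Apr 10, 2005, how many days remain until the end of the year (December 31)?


Start: April 10, 2005
End: December 31, 2005
Days left in April: 20
May: 31
June: 30
July: 31
August: 31
... plus remaining months
Sum of remaining months: 245
Total: 20 + 245 = 265

265


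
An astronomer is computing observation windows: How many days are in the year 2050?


Year: 2050
Check leap year rules:
Divisible by 4? No
2050 is not a leap year
Days: 365

365


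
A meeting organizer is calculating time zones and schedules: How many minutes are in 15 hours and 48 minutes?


Hours: 15
Minutes: 48
Convert hours to minutes: 15 x 60 = 900
Add remaining minutes: 900 + 48 = 948

948


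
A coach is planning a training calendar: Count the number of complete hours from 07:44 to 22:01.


Start: 07:44
End: 22:01
Hour difference: 22 - 7 = 15 hours
Minute difference: 1 - 44 = -43 minutes
Total minutes: 857
Complete hours: 857 / 60 = 14 (remainder 17)

14


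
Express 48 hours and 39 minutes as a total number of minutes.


Hours: 48
Extra minutes: 39
Minutes per hour: 60
Hours to minutes: 48 x 60 = 2880
Total: 2880 + 39 = 2919

2919


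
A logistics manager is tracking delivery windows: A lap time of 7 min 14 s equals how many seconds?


Minutes: 7
Seconds: 14
Convert minutes to seconds: 7 x 60 = 420
Add remaining seconds: 420 + 14 = 434

434


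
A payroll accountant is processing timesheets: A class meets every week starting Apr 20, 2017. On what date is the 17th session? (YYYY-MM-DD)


First occurrence: 2017-04-20 (occurrence 1)
Each occurrence is 7 days after the previous.
Occurrence 17 is 16 weeks after the first.
16 weeks = 112 days
2017-04-20 + 112 days = 2017-08-10

2017-08-10


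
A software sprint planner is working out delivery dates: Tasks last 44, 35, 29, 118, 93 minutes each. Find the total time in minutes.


Durations: 44, 35, 29, 118, 93
Running sum: 44
+ 35 = 79
+ 29 = 108
+ 118 = 226
+ 93 = 319
Total duration: 319 minutes
That is 5 hours and 19 minutes

319


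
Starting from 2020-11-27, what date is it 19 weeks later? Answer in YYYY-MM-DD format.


Start: 2020-11-27
Weeks to add: 19
Convert to days: 19 x 7 = 133 days
Add 133 days to 2020-11-27
Result: 2021-04-09

2021-04-09


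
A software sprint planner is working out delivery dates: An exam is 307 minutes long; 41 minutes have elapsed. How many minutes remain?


Total budget: 307 minutes
Time used: 41 minutes
Remaining: 307 - 41 = 266 minutes
Percent used: 13.4%
Percent remaining: 86.6%

266


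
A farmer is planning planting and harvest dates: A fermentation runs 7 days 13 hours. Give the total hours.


Days: 7
Extra hours: 13
Hours per day: 24
Days to hours: 7 x 24 = 168
Total: 168 + 13 = 181

181


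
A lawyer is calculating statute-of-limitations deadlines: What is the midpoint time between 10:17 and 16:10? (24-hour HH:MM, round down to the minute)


Start time: 10:17 = 617 minutes from midnight
End time: 16:10 = 970 minutes from midnight
Sum: 617 + 970 = 1587
Midpoint: 1587 / 2 = 793 minutes
Convert: 793 / 60 = 13 hours, 13 minutes
Result: 13:13

13:13


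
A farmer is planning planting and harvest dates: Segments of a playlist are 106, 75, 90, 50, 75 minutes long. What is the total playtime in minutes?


Durations: 106, 75, 90, 50, 75
Running sum: 106
+ 75 = 181
+ 90 = 271
+ 50 = 321
+ 75 = 396
Total duration: 396 minutes
That is 6 hours and 36 minutes

396


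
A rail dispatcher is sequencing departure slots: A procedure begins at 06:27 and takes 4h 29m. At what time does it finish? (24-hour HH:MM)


Start time: 06:27
Adding: 4 hours 29 minutes
Minutes: 27 + 29 = 56
Hours: 6 + 4 + 0 = 10
Result: 10:56

10:56


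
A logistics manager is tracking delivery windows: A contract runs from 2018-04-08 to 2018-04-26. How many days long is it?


Start date: 2018-04-08
End date: 2018-04-26
Apr 2018: +18 days
Total: 18 days

18


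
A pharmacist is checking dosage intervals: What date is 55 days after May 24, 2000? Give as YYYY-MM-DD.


Start: 2000-05-24
Adding 55 days
Days remaining in May: 7
After May: 48 days still to add
June 2000: 30 days, 18 remaining
July 2000 has 31 days, need 18
Result: 2000-07-18

2000-07-18


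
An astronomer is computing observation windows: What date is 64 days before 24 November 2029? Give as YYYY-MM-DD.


Start: 2029-11-24
Subtracting 64 days
Days already passed in November: 24
After going back through November: 40 more days to subtract
October 2029: 31 days, 9 remaining
September 2029 has 30 days, need 9
Result: 2029-09-21

2029-09-21


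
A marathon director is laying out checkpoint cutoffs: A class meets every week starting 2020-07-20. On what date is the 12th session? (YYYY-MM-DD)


First occurrence: 2020-07-20 (occurrence 1)
Each occurrence is 7 days after the previous.
Occurrence 12 is 11 weeks after the first.
11 weeks = 77 days
2020-07-20 + 77 days = 2020-10-05

2020-10-05


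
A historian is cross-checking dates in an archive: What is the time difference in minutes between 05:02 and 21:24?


Start time: 05:02 = 302 minutes from midnight
End time: 21:24 = 1284 minutes from midnight
Difference: 1284 - 302 = 982 minutes
That is 16 hours and 22 minutes

982


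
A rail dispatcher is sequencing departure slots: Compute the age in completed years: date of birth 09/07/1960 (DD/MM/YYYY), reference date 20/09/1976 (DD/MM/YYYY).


Birth: 1960-07-09
Reference: 1976-09-20
Year difference: 1976 - 1960 = 16
Has birthday (07-09) occurred by 09-20? Yes
Age in full years: 16

16


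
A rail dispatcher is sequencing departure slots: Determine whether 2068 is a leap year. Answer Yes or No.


Year: 2068
Divisible by 4? 2068 / 4 = 517.0 -> Yes
Divisible by 100? 2068 / 100 = 20.68 -> No
Divisible by 4 but not 100, so it IS a leap year

Yes


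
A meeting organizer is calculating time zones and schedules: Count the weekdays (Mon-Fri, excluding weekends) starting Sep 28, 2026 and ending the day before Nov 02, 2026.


Start: 2026-09-28 (Monday)
End (exclusive): 2026-11-02 (Monday)
Total calendar days: 35
Full weeks: 35 // 7 = 5 -> 25 weekdays
Remaining 0 days starting on Monday:
Total business days: 25 + 0 = 25

25


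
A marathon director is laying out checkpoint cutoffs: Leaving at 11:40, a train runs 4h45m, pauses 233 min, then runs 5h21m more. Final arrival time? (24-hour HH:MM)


Depart: 11:40
Leg 1: +285 min -> 16:25
Layover: +233 min -> 20:18
Leg 2: +321 min -> 01:39
Total travel: 839 minutes = 13h 59m
Arrival: 01:39

01:39


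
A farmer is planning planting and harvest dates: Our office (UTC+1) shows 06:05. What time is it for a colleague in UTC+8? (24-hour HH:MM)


Local time: 06:05 at UTC+1 (offset 1h)
Target zone: UTC+8 (offset 8h)
Difference: 8 - (1) = 7 hours
Calculation: 6 + (7) = 13
Result: 13:05

13:05


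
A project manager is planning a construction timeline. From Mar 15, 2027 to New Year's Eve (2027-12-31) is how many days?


Start: March 15, 2027
End: December 31, 2027
Days left in March: 16
April: 30
May: 31
June: 30
July: 31
... plus remaining months
Sum of remaining months: 275
Total: 16 + 275 = 291

291


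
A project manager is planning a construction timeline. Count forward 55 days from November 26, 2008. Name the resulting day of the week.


Start: 2008-11-26 (Wednesday)
Step 1 - find target date: add 55 days
  2008-11-26 + 55 days = 2009-01-20
Step 2 - day of week:
  55 mod 7 = 6
  Wednesday + 6 days -> Tuesday
Result: Tuesday (2009-01-20)

Tuesday


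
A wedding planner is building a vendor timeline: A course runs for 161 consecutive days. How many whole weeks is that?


Total days: 161
Days per week: 7
Division: 161 / 7 = 23 remainder 0
Complete weeks: 23
Remaining days: 0

23


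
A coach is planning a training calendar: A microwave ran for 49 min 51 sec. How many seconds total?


Minutes: 49
Extra seconds: 51
Seconds per minute: 60
Minutes to seconds: 49 x 60 = 2940
Total: 2940 + 51 = 2991

2991


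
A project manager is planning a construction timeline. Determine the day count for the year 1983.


Year: 1983
Check leap year rules:
Divisible by 4? No
1983 is not a leap year
Days: 365

365


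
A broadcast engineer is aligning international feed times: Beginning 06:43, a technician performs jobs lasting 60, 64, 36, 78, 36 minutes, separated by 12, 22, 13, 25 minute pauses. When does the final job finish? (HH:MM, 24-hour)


Start: 06:43 = 403 min from midnight
  after task 1 (60 min): 07:43
  after break (12 min): 07:55
  after task 2 (64 min): 08:59
  after break (22 min): 09:21
  after task 3 (36 min): 09:57
  after break (13 min): 10:10
  after task 4 (78 min): 11:28
  after break (25 min): 11:53
  after task 5 (36 min): 12:29
Total elapsed: 346 minutes
End time: 12:29

12:29


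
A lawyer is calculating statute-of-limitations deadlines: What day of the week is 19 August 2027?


Date: 2027-08-19
January 1, 2027 is a Friday
Day of year: 231
Offset from Jan 1: 230 days
230 mod 7 = 6
Result: Thursday

Thursday


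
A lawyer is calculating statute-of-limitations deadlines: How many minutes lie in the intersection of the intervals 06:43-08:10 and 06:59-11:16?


Interval A: [403, 490] minutes from midnight
Interval B: [419, 676] minutes from midnight
Overlap start = max(403, 419) = 419
Overlap end = min(490, 676) = 490
Overlap = 490 - 419 = 71 minutes

71


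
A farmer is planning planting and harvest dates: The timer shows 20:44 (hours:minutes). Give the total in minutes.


Hours: 20
Minutes: 44
Convert hours to minutes: 20 x 60 = 1200
Add remaining minutes: 1200 + 44 = 1244

1244


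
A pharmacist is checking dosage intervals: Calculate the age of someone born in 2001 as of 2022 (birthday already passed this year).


Birth year: 2001
Current year: 2022
Age = current year - birth year
Age = 2022 - 2001 = 21

21


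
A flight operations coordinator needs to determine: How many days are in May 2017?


Month: May
Year: 2017
May is a 31-day month
Total: 31 days

31


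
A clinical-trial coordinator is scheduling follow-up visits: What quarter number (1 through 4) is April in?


Month: April (month 4)
Q1: January-March (months 1-3)
Q2: April-June (months 4-6)
Q3: July-September (months 7-9)
Q4: October-December (months 10-12)
Month 4 falls in Q2

2


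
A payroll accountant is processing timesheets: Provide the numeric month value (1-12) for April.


Calendar month order:
3. March
4. April <--
5. May
April is month number 4

4


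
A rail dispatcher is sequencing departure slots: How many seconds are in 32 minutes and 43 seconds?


Minutes: 32
Seconds: 43
Convert minutes to seconds: 32 x 60 = 1920
Add remaining seconds: 1920 + 43 = 1963

1963


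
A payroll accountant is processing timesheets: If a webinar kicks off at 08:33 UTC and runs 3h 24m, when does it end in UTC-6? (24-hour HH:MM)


Start: 08:33 in UTC
Step 1 - add duration:
  minutes: 33 + 24 = 57
  hours: 8 + 3 + 0 = 11
  end in UTC: 11:57
Step 2 - convert UTC -> UTC-6:
  offset difference: -6 - (0) = -6 hours
  11 + (-6) = 5 -> mod 24 = 5
Result: 05:57 in UTC-6

05:57


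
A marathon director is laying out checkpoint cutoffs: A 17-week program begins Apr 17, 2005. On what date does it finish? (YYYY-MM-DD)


Start: 2005-04-17
Weeks to add: 17
Convert to days: 17 x 7 = 119 days
Add 119 days to 2005-04-17
Result: 2005-08-14

2005-08-14


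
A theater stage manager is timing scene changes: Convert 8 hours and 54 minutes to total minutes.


Hours: 8
Extra minutes: 54
Minutes per hour: 60
Hours to minutes: 8 x 60 = 480
Total: 480 + 54 = 534

534


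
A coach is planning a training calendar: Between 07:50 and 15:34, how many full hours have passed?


Start: 07:50
End: 15:34
Hour difference: 15 - 7 = 8 hours
Minute difference: 34 - 50 = -16 minutes
Total minutes: 464
Complete hours: 464 / 60 = 7 (remainder 44)

7


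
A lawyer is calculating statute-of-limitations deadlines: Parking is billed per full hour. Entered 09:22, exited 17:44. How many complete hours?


Start: 09:22
End: 17:44
Hour difference: 17 - 9 = 8 hours
Minute difference: 44 - 22 = 22 minutes
Total minutes: 502
Complete hours: 502 / 60 = 8 (remainder 22)

8


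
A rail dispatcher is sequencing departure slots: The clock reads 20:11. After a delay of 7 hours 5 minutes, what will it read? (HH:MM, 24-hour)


Start time: 20:11
Adding: 7 hours 5 minutes
Minutes: 11 + 5 = 16
Hours: 20 + 7 + 0 = 27
Hour wraparound: 27 mod 24 = 3
Result: 03:16

03:16


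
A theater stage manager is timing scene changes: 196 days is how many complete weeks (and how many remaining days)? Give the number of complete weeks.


Total days: 196
Days per week: 7
Division: 196 / 7 = 28 remainder 0
Complete weeks: 28
Remaining days: 0

28


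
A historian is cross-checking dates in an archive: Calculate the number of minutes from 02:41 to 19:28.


Start time: 02:41 = 161 minutes from midnight
End time: 19:28 = 1168 minutes from midnight
Difference: 1168 - 161 = 1007 minutes
That is 16 hours and 47 minutes

1007


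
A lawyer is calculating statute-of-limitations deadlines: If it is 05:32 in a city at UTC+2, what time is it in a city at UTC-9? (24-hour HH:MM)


Local time: 05:32 at UTC+2 (offset 2h)
Target zone: UTC-9 (offset -9h)
Difference: -9 - (2) = -11 hours
Calculation: 5 + (-11) = -6
Wraparound: (-6) mod 24 = 18
Result: 18:32

18:32


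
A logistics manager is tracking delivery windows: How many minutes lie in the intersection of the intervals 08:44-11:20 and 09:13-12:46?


Interval A: [524, 680] minutes from midnight
Interval B: [553, 766] minutes from midnight
Overlap start = max(524, 553) = 553
Overlap end = min(680, 766) = 680
Overlap = 680 - 553 = 127 minutes

127


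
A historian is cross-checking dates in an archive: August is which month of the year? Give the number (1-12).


Calendar month order:
7. July
8. August <--
9. September
August is month number 8

8


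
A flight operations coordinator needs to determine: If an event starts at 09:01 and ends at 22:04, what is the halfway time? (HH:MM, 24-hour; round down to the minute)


Start time: 09:01 = 541 minutes from midnight
End time: 22:04 = 1324 minutes from midnight
Sum: 541 + 1324 = 1865
Midpoint: 1865 / 2 = 932 minutes
Convert: 932 / 60 = 15 hours, 32 minutes
Result: 15:32

15:32


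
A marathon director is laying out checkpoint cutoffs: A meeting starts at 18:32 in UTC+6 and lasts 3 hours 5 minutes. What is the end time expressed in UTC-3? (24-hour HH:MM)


Start: 18:32 in UTC+6
Step 1 - add duration:
  minutes: 32 + 5 = 37
  hours: 18 + 3 + 0 = 21
  end in UTC+6: 21:37
Step 2 - convert UTC+6 -> UTC-3:
  offset difference: -3 - (6) = -9 hours
  21 + (-9) = 12 -> mod 24 = 12
Result: 12:37 in UTC-3

12:37


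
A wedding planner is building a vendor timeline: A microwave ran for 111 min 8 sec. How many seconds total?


Minutes: 111
Extra seconds: 8
Seconds per minute: 60
Minutes to seconds: 111 x 60 = 6660
Total: 6660 + 8 = 6668

6668


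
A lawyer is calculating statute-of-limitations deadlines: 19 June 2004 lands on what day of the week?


Date: 2004-06-19
January 1, 2004 is a Thursday
Day of year: 171
Offset from Jan 1: 170 days
170 mod 7 = 2
Result: Saturday

Saturday


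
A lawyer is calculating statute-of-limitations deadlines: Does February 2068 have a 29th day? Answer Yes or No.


Year: 2068
Divisible by 4? 2068 / 4 = 517.0 -> Yes
Divisible by 100? 2068 / 100 = 20.68 -> No
Divisible by 4 but not 100, so it IS a leap year

Yes


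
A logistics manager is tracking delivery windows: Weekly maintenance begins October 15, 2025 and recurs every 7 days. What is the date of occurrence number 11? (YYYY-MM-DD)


First occurrence: 2025-10-15 (occurrence 1)
Each occurrence is 7 days after the previous.
Occurrence 11 is 10 weeks after the first.
10 weeks = 70 days
2025-10-15 + 70 days = 2025-12-24

2025-12-24


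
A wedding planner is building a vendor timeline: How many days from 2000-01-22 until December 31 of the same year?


Start: January 22, 2000
End: December 31, 2000
Days left in January: 9
February: 29
March: 31
April: 30
May: 31
... plus remaining months
Sum of remaining months: 335
Total: 9 + 335 = 344

344


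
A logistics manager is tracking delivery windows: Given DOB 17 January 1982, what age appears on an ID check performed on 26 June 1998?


Birth: 1982-01-17
Reference: 1998-06-26
Year difference: 1998 - 1982 = 16
Has birthday (01-17) occurred by 06-26? Yes
Age in full years: 16

16


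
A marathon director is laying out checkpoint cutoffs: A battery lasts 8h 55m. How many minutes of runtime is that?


Hours: 8
Extra minutes: 55
Minutes per hour: 60
Hours to minutes: 8 x 60 = 480
Total: 480 + 55 = 535

535


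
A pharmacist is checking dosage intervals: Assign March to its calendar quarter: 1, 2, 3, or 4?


Month: March (month 3)
Q1: January-March (months 1-3)
Q2: April-June (months 4-6)
Q3: July-September (months 7-9)
Q4: October-December (months 10-12)
Month 3 falls in Q1

1


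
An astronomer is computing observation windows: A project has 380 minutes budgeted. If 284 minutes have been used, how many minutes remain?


Total budget: 380 minutes
Time used: 284 minutes
Remaining: 380 - 284 = 96 minutes
Percent used: 74.7%
Percent remaining: 25.3%

96


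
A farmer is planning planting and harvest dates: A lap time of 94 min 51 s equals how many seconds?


Minutes: 94
Seconds: 51
Convert minutes to seconds: 94 x 60 = 5640
Add remaining seconds: 5640 + 51 = 5691

5691


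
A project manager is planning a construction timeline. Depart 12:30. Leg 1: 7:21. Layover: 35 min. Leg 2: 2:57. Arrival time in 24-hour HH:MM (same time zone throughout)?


Depart: 12:30
Leg 1: +441 min -> 19:51
Layover: +35 min -> 20:26
Leg 2: +177 min -> 23:23
Total travel: 653 minutes = 10h 53m
Arrival: 23:23

23:23


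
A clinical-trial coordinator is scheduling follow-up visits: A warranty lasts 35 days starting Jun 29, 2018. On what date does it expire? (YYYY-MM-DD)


Start: 2018-06-29
Adding 35 days
Days remaining in June: 1
After June: 34 days still to add
July 2018: 31 days, 3 remaining
August 2018 has 31 days, need 3
Result: 2018-08-03

2018-08-03


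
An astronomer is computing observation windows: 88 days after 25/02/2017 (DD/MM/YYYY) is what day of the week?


Start: 2017-02-25 (Saturday)
Step 1 - find target date: add 88 days
  2017-02-25 + 88 days = 2017-05-24
Step 2 - day of week:
  88 mod 7 = 4
  Saturday + 4 days -> Wednesday
Result: Wednesday (2017-05-24)

Wednesday


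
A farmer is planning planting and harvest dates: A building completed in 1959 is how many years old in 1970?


Birth year: 1959
Current year: 1970
Age = current year - birth year
Age = 1970 - 1959 = 11

11


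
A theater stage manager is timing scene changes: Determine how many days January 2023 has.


Month: January
Year: 2023
January is a 31-day month
Total: 31 days

31


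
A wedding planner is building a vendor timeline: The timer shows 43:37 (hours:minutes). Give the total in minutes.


Hours: 43
Minutes: 37
Convert hours to minutes: 43 x 60 = 2580
Add remaining minutes: 2580 + 37 = 2617

2617


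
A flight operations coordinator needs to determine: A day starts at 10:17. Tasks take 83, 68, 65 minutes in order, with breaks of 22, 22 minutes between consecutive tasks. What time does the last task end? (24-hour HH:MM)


Start: 10:17 = 617 min from midnight
  after task 1 (83 min): 11:40
  after break (22 min): 12:02
  after task 2 (68 min): 13:10
  after break (22 min): 13:32
  after task 3 (65 min): 14:37
Total elapsed: 260 minutes
End time: 14:37

14:37


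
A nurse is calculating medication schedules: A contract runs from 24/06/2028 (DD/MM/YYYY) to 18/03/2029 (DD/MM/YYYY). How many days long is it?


Start date: 2028-06-24
End date: 2029-03-18
Jun 2028: +7 days
Jul 2028: +31 days
Aug 2028: +31 days
... (7 more months)
Total: 267 days

267


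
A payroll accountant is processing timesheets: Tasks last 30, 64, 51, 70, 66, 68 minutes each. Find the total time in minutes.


Durations: 30, 64, 51, 70, 66, 68
Running sum: 30
+ 64 = 94
+ 51 = 145
+ 70 = 215
+ 66 = 281
+ 68 = 349
Total duration: 349 minutes
That is 5 hours and 49 minutes

349


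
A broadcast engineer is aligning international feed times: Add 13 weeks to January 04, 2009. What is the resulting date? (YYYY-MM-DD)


Start: 2009-01-04
Weeks to add: 13
Convert to days: 13 x 7 = 91 days
Add 91 days to 2009-01-04
Result: 2009-04-05

2009-04-05


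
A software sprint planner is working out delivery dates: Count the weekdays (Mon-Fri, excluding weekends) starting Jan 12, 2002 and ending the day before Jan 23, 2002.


Start: 2002-01-12 (Saturday)
End (exclusive): 2002-01-23 (Wednesday)
Total calendar days: 11
Full weeks: 11 // 7 = 1 -> 5 weekdays
Remaining 4 days starting on Saturday:
  Sat(-), Sun(-), Mon(w), Tue(w) -> 2 weekdays
Total business days: 5 + 2 = 7

7


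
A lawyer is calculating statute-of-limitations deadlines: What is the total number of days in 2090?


Year: 2090
Check leap year rules:
Divisible by 4? No
2090 is not a leap year
Days: 365

365


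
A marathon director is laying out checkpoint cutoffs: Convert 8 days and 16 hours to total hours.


Days: 8
Extra hours: 16
Hours per day: 24
Days to hours: 8 x 24 = 192
Total: 192 + 16 = 208

208


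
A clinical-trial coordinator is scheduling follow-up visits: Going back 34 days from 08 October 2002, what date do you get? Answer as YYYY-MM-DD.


Start: 2002-10-08
Subtracting 34 days
Days already passed in October: 8
After going back through October: 26 more days to subtract
September 2002 has 30 days, need 26
Result: 2002-09-04

2002-09-04


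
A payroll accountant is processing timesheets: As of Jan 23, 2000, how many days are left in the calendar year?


Start: January 23, 2000
End: December 31, 2000
Days left in January: 8
February: 29
March: 31
April: 30
May: 31
... plus remaining months
Sum of remaining months: 335
Total: 8 + 335 = 343

343


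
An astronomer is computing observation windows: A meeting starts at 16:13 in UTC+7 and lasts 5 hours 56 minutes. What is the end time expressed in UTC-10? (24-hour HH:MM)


Start: 16:13 in UTC+7
Step 1 - add duration:
  minutes: 13 + 56 = 69 (carry 1h)
  hours: 16 + 5 + 1 = 22
  end in UTC+7: 22:09
Step 2 - convert UTC+7 -> UTC-10:
  offset difference: -10 - (7) = -17 hours
  22 + (-17) = 5 -> mod 24 = 5
Result: 05:09 in UTC-10

05:09


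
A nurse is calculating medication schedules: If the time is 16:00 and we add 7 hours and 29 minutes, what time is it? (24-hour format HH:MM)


Start time: 16:00
Adding: 7 hours 29 minutes
Minutes: 0 + 29 = 29
Hours: 16 + 7 + 0 = 23
Result: 23:29

23:29


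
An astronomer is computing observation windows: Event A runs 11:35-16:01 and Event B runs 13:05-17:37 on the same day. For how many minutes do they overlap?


Interval A: [695, 961] minutes from midnight
Interval B: [785, 1057] minutes from midnight
Overlap start = max(695, 785) = 785
Overlap end = min(961, 1057) = 961
Overlap = 961 - 785 = 176 minutes

176


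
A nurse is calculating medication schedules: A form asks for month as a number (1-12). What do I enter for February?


Calendar month order:
1. January
2. February <--
3. March
February is month number 2

2


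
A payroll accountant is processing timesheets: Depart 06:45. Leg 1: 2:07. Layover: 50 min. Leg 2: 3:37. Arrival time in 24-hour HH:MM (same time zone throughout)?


Depart: 06:45
Leg 1: +127 min -> 08:52
Layover: +50 min -> 09:42
Leg 2: +217 min -> 13:19
Total travel: 394 minutes = 6h 34m
Arrival: 13:19

13:19


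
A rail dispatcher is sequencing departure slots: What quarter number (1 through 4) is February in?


Month: February (month 2)
Q1: January-March (months 1-3)
Q2: April-June (months 4-6)
Q3: July-September (months 7-9)
Q4: October-December (months 10-12)
Month 2 falls in Q1

1


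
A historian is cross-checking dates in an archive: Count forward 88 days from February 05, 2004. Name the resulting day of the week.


Start: 2004-02-05 (Thursday)
Step 1 - find target date: add 88 days
  2004-02-05 + 88 days = 2004-05-03
Step 2 - day of week:
  88 mod 7 = 4
  Thursday + 4 days -> Monday
Result: Monday (2004-05-03)

Monday


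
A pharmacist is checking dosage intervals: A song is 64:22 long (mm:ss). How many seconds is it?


Minutes: 64
Extra seconds: 22
Seconds per minute: 60
Minutes to seconds: 64 x 60 = 3840
Total: 3840 + 22 = 3862

3862


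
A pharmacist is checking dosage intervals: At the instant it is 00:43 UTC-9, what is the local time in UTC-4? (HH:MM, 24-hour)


Local time: 00:43 at UTC-9 (offset -9h)
Target zone: UTC-4 (offset -4h)
Difference: -4 - (-9) = 5 hours
Calculation: 0 + (5) = 5
Result: 05:43

05:43


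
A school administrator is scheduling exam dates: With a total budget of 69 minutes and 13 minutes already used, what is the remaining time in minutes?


Total budget: 69 minutes
Time used: 13 minutes
Remaining: 69 - 13 = 56 minutes
Percent used: 18.8%
Percent remaining: 81.2%

56


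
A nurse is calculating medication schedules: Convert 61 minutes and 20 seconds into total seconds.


Minutes: 61
Seconds: 20
Convert minutes to seconds: 61 x 60 = 3660
Add remaining seconds: 3660 + 20 = 3680

3680


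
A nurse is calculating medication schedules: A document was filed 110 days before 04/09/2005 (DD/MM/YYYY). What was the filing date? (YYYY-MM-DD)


Start: 2005-09-04
Subtracting 110 days
Days already passed in September: 4
After going back through September: 106 more days to subtract
August 2005: 31 days, 75 remaining
July 2005: 31 days, 44 remaining
June 2005: 30 days, 14 remaining
May 2005 has 31 days, need 14
Result: 2005-05-17

2005-05-17
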